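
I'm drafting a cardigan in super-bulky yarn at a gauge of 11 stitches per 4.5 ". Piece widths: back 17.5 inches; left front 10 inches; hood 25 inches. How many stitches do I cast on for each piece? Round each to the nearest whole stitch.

back 43; left front 24; hood 61.

Rate = 11/4.5 = 2.444 sts per in.
back: 17.5 × 2.444 = 42.78 → 43.
left front: 10 × 2.444 = 24.44 → 24.
hood: 25 × 2.444 = 61.11 → 61.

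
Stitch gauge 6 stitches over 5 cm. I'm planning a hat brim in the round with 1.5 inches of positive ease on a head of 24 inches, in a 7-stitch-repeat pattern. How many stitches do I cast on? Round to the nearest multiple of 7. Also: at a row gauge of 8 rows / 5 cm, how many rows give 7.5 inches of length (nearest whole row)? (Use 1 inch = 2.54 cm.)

Cast on 77 stitches; work 30 rows.

Finished = 24 + 1.5 = 25.5 inches.
25.5 inches × 2.54 = 64.77 cm.
6/5 = 1.2 sts per cm; 64.77 × 1.2 = 77.72 sts.
Nearest multiple of 7 → 77.
7.5 inches = 19.05 cm; × 1.6 = 30.48 → 30 rows.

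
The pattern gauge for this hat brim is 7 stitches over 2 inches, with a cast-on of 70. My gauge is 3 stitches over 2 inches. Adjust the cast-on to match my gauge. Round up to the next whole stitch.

Scale factor = 3 / 7 = 0.429.
70 × 3 / 7 = 30.00 sts.

30 stitches.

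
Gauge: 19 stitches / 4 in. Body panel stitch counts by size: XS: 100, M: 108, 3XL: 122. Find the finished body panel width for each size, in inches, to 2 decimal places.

19/4 = 4.75 sts per in.
XS: 100 / 4.75 = 21.053 → 21.05 in.
M: 108 / 4.75 = 22.737 → 22.74 in.
3XL: 122 / 4.75 = 25.684 → 25.68 in.

XS 21.05 inches; M 22.74 inches; 3XL 25.68 inches.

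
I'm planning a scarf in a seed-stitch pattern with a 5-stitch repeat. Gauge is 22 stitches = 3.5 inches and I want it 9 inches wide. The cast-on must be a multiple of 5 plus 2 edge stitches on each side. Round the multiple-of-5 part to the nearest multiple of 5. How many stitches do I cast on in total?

22 / 3.5 = 6.286 sts per inch.
9 × 6.286 = 56.57 sts.
Less 4 edge sts → 52.57 for the repeat.
Nearest multiple of 5: 55.
Add back 4 edge sts → 59.

CO 59 sts.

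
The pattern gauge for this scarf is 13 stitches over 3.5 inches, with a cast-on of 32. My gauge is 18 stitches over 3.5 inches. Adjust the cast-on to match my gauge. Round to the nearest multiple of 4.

Scale factor = 18 / 13 = 1.385.
32 × 18 / 13 = 44.31 sts.
→ 44 sts.

Cast on 44 stitches.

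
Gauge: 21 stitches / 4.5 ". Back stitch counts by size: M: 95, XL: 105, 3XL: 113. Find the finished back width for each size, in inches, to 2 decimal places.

21/4.5 = 4.667 sts per in.
M: 95 / 4.667 = 20.357 → 20.36 in.
XL: 105 / 4.667 = 22.500 → 22.50 in.
3XL: 113 / 4.667 = 24.214 → 24.21 in.

M 20.36 inches; XL 22.50 inches; 3XL 24.21 inches.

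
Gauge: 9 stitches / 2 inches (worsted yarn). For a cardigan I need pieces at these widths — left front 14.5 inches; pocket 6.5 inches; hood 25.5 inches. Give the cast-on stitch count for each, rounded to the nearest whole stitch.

left front 65; pocket 29; hood 115.

Rate = 9/2 = 4.5 sts per in.
left front: 14.5 × 4.5 = 65.25 → 65.
pocket: 6.5 × 4.5 = 29.25 → 29.
hood: 25.5 × 4.5 = 114.75 → 115.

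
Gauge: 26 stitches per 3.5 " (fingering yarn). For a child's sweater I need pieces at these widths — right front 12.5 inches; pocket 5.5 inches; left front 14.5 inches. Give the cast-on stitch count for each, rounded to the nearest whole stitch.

right front 93; pocket 41; left front 108.

Rate = 26/3.5 = 7.429 sts per in.
right front: 12.5 × 7.429 = 92.86 → 93.
pocket: 5.5 × 7.429 = 40.86 → 41.
left front: 14.5 × 7.429 = 107.71 → 108.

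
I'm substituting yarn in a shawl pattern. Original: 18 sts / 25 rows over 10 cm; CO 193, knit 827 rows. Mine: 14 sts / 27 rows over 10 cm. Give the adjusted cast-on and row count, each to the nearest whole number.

Stitches: 193 × 14/18 = 150.11 → 150.
Rows: 827 × 27/25 = 893.16 → 893.

Cast on 150 stitches; work 893 rows.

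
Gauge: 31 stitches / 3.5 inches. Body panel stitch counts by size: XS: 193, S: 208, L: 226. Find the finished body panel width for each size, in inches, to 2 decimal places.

31/3.5 = 8.857 sts per in.
XS: 193 / 8.857 = 21.790 → 21.79 in.
S: 208 / 8.857 = 23.484 → 23.48 in.
L: 226 / 8.857 = 25.516 → 25.52 in.

XS 21.79 inches; S 23.48 inches; L 25.52 inches.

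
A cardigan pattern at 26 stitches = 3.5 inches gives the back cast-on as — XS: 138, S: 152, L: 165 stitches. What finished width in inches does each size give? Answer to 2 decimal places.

XS 18.58 inches; S 20.46 inches; L 22.21 inches.

26/3.5 = 7.429 sts per in.
XS: 138 / 7.429 = 18.577 → 18.58 in.
S: 152 / 7.429 = 20.462 → 20.46 in.
L: 165 / 7.429 = 22.212 → 22.21 in.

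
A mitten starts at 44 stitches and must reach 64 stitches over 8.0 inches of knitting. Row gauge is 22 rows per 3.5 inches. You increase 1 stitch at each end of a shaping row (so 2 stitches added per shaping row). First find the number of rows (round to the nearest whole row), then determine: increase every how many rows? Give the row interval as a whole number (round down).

Rows = 8.0 × 6.286 = 50.3 → 50 rows.
Stitches to add: 20 → 10 shaping rows (at 2 st each).
50 / 10 = 5.00 → every 5 rows.

Increase every 5th row.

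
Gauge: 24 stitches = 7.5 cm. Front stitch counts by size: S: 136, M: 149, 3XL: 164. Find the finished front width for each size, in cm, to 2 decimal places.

24/7.5 = 3.2 sts per cm.
S: 136 / 3.2 = 42.500 → 42.50 cm.
M: 149 / 3.2 = 46.562 → 46.56 cm.
3XL: 164 / 3.2 = 51.250 → 51.25 cm.

S 42.50 cm; M 46.56 cm; 3XL 51.25 cm.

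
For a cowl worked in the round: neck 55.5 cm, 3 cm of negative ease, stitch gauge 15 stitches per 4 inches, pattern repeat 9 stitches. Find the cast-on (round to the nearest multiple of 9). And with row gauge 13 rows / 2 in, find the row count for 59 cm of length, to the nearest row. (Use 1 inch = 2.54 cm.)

Cast on 81 stitches; work 151 rows.

Finished = 55.5 − 3 = 52.5 cm.
52.5 cm × 1/2.54 = 20.67 inches.
15/4 = 3.75 sts per in; 20.67 × 3.75 = 77.51 sts.
Nearest multiple of 9 → 81.
59 cm = 23.23 inches; × 6.5 = 150.98 → 151 rows.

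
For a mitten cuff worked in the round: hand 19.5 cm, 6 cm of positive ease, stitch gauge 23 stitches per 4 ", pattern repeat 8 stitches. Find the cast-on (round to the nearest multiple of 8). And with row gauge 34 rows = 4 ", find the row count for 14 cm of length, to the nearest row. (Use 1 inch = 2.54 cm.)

Finished = 19.5 + 6 = 25.5 cm.
25.5 cm × 1/2.54 = 10.04 inches.
23/4 = 5.75 sts per in; 10.04 × 5.75 = 57.73 sts.
Nearest multiple of 8 → 56.
14 cm = 5.51 inches; × 8.5 = 46.85 → 47 rows.

Cast on 56 stitches; work 47 rows.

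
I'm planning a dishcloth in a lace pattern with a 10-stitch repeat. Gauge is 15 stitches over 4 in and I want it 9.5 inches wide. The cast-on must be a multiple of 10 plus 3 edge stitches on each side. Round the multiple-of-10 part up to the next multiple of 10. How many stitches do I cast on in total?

CO 36 sts.

15 / 4 = 3.75 sts per inch.
9.5 × 3.75 = 35.62 sts.
Less 6 edge sts → 29.62 for the repeat.
Next multiple of 10: 30.
Add back 6 edge sts → 36.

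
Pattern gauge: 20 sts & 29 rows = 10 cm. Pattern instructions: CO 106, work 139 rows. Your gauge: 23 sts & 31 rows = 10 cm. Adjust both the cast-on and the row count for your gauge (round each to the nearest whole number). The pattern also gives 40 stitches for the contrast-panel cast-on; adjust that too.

Stitches: 106 × 23/20 = 121.90 → 122.
Rows: 139 × 31/29 = 148.59 → 149.
contrast-panel cast-on: 40 × 23/20 = 46.00 → 46.

Cast on 122 stitches; work 149 rows; contrast-panel cast-on 46 stitches.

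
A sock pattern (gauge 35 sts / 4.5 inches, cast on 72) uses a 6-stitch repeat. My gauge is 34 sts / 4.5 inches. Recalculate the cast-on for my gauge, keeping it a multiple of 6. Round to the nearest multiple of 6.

72 × 34 / 35 = 69.94.
Nearest multiple of 6: 72.

CO 72 sts.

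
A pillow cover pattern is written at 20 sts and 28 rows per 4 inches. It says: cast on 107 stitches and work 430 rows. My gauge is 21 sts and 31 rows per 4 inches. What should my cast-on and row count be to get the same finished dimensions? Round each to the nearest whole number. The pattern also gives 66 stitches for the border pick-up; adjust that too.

Cast on 112 stitches; work 476 rows; border pick-up 69 stitches.

Stitches: 107 × 21/20 = 112.35 → 112.
Rows: 430 × 31/28 = 476.07 → 476.
border pick-up: 66 × 21/20 = 69.30 → 69.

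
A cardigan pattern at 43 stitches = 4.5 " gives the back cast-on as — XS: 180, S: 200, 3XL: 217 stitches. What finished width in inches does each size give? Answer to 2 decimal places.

43/4.5 = 9.556 sts per in.
XS: 180 / 9.556 = 18.837 → 18.84 in.
S: 200 / 9.556 = 20.930 → 20.93 in.
3XL: 217 / 9.556 = 22.709 → 22.71 in.

XS 18.84 inches; S 20.93 inches; 3XL 22.71 inches.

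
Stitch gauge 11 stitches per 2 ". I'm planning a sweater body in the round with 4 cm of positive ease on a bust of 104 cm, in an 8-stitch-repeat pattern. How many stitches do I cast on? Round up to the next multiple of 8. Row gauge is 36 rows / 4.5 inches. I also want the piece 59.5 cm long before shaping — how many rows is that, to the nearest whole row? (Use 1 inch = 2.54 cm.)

Cast on 240 stitches; work 187 rows.

Finished = 104 + 4 = 108 cm.
108 cm × 1/2.54 = 42.52 inches.
11/2 = 5.5 sts per in; 42.52 × 5.5 = 233.86 sts.
Next multiple of 8 → 240.
59.5 cm = 23.43 inches; × 8 = 187.40 → 187 rows.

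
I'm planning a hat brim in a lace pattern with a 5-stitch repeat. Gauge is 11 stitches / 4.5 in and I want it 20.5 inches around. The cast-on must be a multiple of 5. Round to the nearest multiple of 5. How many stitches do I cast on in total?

11 / 4.5 = 2.444 sts per inch.
20.5 × 2.444 = 50.11 sts.
Nearest multiple of 5: 50.

CO 50 sts.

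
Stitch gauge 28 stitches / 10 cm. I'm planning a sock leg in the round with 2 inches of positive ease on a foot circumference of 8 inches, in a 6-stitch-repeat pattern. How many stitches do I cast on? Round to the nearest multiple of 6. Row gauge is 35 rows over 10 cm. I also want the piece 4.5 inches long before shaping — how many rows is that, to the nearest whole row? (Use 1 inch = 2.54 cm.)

Cast on 72 stitches; work 40 rows.

Finished = 8 + 2 = 10 inches.
10 inches × 2.54 = 25.40 cm.
28/10 = 2.8 sts per cm; 25.40 × 2.8 = 71.12 sts.
Nearest multiple of 6 → 72.
4.5 inches = 11.43 cm; × 3.5 = 40.01 → 40 rows.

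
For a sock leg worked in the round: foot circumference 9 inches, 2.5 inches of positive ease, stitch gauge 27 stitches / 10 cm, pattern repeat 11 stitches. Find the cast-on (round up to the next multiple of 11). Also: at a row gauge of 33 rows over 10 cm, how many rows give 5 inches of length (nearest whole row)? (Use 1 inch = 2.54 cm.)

Cast on 88 stitches; work 42 rows.

Finished = 9 + 2.5 = 11.5 inches.
11.5 inches × 2.54 = 29.21 cm.
27/10 = 2.7 sts per cm; 29.21 × 2.7 = 78.87 sts.
Next multiple of 11 → 88.
5 inches = 12.70 cm; × 3.3 = 41.91 → 42 rows.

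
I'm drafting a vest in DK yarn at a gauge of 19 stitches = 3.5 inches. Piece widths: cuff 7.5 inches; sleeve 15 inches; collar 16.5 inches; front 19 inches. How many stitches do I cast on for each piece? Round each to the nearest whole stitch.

Rate = 19/3.5 = 5.429 sts per in.
cuff: 7.5 × 5.429 = 40.71 → 41.
sleeve: 15 × 5.429 = 81.43 → 81.
collar: 16.5 × 5.429 = 89.57 → 90.
front: 19 × 5.429 = 103.14 → 103.

cuff 41; sleeve 81; collar 90; front 103.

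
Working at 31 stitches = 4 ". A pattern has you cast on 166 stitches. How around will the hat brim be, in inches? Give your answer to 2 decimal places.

21.42 inches.

31 stitches / 4 inch = 7.75 stitches per inch.
166 / 7.75 = 21.419 inches.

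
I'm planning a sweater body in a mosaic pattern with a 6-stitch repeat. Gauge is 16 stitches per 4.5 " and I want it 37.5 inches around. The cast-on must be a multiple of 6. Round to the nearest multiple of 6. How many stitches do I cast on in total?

16 / 4.5 = 3.556 sts per inch.
37.5 × 3.556 = 133.33 sts.
Nearest multiple of 6: 132.

Cast on 132 stitches.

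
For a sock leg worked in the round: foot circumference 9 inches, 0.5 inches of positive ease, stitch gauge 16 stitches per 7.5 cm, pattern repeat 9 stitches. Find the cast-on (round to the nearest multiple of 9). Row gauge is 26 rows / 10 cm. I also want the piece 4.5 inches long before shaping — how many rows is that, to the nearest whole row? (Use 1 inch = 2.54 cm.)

Cast on 54 stitches; work 30 rows.

Finished = 9 + 0.5 = 9.5 inches.
9.5 inches × 2.54 = 24.13 cm.
16/7.5 = 2.133 sts per cm; 24.13 × 2.133 = 51.48 sts.
Nearest multiple of 9 → 54.
4.5 inches = 11.43 cm; × 2.6 = 29.72 → 30 rows.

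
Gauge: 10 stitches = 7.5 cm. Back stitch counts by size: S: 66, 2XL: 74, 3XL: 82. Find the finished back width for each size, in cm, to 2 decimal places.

S 49.50 cm; 2XL 55.50 cm; 3XL 61.50 cm.

10/7.5 = 1.333 sts per cm.
S: 66 / 1.333 = 49.500 → 49.50 cm.
2XL: 74 / 1.333 = 55.500 → 55.50 cm.
3XL: 82 / 1.333 = 61.500 → 61.50 cm.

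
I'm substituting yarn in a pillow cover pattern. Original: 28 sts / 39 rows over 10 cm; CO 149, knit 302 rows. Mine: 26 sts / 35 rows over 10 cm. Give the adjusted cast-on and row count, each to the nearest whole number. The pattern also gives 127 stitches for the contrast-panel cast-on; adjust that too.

Cast on 138 stitches; work 271 rows; contrast-panel cast-on 118 stitches.

Stitches: 149 × 26/28 = 138.36 → 138.
Rows: 302 × 35/39 = 271.03 → 271.
contrast-panel cast-on: 127 × 26/28 = 117.93 → 118.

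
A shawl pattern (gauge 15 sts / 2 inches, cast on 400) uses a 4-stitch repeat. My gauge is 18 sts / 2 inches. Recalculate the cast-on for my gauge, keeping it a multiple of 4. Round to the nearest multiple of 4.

Cast on 480 stitches.

400 × 18 / 15 = 480.00.
Nearest multiple of 4: 480.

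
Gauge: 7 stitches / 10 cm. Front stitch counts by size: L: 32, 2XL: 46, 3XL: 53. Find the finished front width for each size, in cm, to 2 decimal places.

L 45.71 cm; 2XL 65.71 cm; 3XL 75.71 cm.

7/10 = 0.7 sts per cm.
L: 32 / 0.7 = 45.714 → 45.71 cm.
2XL: 46 / 0.7 = 65.714 → 65.71 cm.
3XL: 53 / 0.7 = 75.714 → 75.71 cm.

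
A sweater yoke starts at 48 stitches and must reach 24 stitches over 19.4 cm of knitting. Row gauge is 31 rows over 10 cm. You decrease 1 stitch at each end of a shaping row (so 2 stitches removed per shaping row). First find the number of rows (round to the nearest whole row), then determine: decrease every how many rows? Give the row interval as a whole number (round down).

Decrease every 5th row.

Rows = 19.4 × 3.1 = 60.1 → 60 rows.
Stitches to remove: 24 → 12 shaping rows (at 2 st each).
60 / 12 = 5.00 → every 5 rows.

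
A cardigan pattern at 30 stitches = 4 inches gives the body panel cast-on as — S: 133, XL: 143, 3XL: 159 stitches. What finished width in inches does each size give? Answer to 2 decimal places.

30/4 = 7.5 sts per in.
S: 133 / 7.5 = 17.733 → 17.73 in.
XL: 143 / 7.5 = 19.067 → 19.07 in.
3XL: 159 / 7.5 = 21.200 → 21.20 in.

S 17.73 inches; XL 19.07 inches; 3XL 21.20 inches.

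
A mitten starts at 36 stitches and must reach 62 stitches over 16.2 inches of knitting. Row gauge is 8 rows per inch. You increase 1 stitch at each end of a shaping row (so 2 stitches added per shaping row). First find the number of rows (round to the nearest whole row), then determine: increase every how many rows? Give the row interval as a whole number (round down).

Increase every 10th row.

Rows = 16.2 × 8 = 129.6 → 130 rows.
Stitches to add: 26 → 13 shaping rows (at 2 st each).
130 / 13 = 10.00 → every 10 rows.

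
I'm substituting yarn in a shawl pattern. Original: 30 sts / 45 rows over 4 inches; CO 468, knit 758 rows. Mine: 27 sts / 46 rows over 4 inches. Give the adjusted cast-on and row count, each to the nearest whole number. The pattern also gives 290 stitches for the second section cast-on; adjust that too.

Cast on 421 stitches; work 775 rows; second section cast-on 261 stitches.

Stitches: 468 × 27/30 = 421.20 → 421.
Rows: 758 × 46/45 = 774.84 → 775.
second section cast-on: 290 × 27/30 = 261.00 → 261.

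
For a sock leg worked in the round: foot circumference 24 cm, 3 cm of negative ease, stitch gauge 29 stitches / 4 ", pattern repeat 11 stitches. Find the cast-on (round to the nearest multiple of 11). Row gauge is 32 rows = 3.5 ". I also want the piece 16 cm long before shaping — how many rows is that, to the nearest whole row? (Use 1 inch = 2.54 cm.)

Cast on 55 stitches; work 58 rows.

Finished = 24 − 3 = 21 cm.
21 cm × 1/2.54 = 8.27 inches.
29/4 = 7.25 sts per in; 8.27 × 7.25 = 59.94 sts.
Nearest multiple of 11 → 55.
16 cm = 6.30 inches; × 9.143 = 57.59 → 58 rows.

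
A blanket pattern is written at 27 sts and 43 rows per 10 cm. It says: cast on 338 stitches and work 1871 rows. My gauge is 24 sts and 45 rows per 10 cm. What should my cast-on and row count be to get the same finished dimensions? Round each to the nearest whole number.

Cast on 300 stitches; work 1958 rows.

Stitches: 338 × 24/27 = 300.44 → 300.
Rows: 1871 × 45/43 = 1958.02 → 1958.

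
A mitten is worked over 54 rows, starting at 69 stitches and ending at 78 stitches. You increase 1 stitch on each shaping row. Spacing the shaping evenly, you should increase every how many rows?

Stitches to add: |78 − 69| = 9.
Shaping rows needed: 9 / 1 = 9.
54 rows / 9 = every 6 rows.

Increase every 6th row.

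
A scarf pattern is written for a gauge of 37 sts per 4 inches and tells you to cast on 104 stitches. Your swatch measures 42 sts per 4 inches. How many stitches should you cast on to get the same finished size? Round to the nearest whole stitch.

Scale factor = 42 / 37 = 1.135.
104 × 42 / 37 = 118.05 sts.
→ 118 sts.

CO 118 sts.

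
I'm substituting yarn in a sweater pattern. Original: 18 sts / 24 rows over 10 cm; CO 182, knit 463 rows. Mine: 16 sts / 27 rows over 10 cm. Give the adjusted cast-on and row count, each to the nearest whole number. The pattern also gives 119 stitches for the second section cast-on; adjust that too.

Stitches: 182 × 16/18 = 161.78 → 162.
Rows: 463 × 27/24 = 520.88 → 521.
second section cast-on: 119 × 16/18 = 105.78 → 106.

Cast on 162 stitches; work 521 rows; second section cast-on 106 stitches.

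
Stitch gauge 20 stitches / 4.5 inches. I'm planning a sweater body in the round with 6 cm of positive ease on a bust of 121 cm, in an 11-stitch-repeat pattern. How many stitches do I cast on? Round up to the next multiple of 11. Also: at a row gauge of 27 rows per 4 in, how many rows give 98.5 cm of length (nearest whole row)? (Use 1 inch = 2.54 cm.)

Cast on 231 stitches; work 262 rows.

Finished = 121 + 6 = 127 cm.
127 cm × 1/2.54 = 50.00 inches.
20/4.5 = 4.444 sts per in; 50.00 × 4.444 = 222.22 sts.
Next multiple of 11 → 231.
98.5 cm = 38.78 inches; × 6.75 = 261.76 → 262 rows.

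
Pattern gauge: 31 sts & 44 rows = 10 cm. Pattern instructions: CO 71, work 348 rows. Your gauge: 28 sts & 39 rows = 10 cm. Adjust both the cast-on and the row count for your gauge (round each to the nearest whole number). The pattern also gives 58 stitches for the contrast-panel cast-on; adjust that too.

Stitches: 71 × 28/31 = 64.13 → 64.
Rows: 348 × 39/44 = 308.45 → 308.
contrast-panel cast-on: 58 × 28/31 = 52.39 → 52.

Cast on 64 stitches; work 308 rows; contrast-panel cast-on 52 stitches.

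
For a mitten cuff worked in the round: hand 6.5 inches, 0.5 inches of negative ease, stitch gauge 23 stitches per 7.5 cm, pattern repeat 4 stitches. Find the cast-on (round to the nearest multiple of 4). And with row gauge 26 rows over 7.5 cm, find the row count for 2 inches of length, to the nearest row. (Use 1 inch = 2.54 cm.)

Finished = 6.5 − 0.5 = 6 inches.
6 inches × 2.54 = 15.24 cm.
23/7.5 = 3.067 sts per cm; 15.24 × 3.067 = 46.74 sts.
Nearest multiple of 4 → 48.
2 inches = 5.08 cm; × 3.467 = 17.61 → 18 rows.

Cast on 48 stitches; work 18 rows.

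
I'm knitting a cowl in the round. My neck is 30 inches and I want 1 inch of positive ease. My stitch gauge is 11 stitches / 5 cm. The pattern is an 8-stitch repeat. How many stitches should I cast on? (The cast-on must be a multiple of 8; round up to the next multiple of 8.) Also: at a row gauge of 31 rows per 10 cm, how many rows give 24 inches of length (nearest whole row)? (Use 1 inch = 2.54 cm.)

Finished = 30 + 1 = 31 inches.
31 inches × 2.54 = 78.74 cm.
11/5 = 2.2 sts per cm; 78.74 × 2.2 = 173.23 sts.
Next multiple of 8 → 176.
24 inches = 60.96 cm; × 3.1 = 188.98 → 189 rows.

Cast on 176 stitches; work 189 rows.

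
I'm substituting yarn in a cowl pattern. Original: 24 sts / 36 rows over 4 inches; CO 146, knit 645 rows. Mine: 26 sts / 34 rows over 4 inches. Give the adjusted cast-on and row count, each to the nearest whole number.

Stitches: 146 × 26/24 = 158.17 → 158.
Rows: 645 × 34/36 = 609.17 → 609.

Cast on 158 stitches; work 609 rows.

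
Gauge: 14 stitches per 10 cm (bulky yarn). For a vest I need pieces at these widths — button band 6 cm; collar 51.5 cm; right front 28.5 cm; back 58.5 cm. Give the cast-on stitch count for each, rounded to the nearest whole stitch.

button band 8; collar 72; right front 40; back 82.

Rate = 14/10 = 1.4 sts per cm.
button band: 6 × 1.4 = 8.40 → 8.
collar: 51.5 × 1.4 = 72.10 → 72.
right front: 28.5 × 1.4 = 39.90 → 40.
back: 58.5 × 1.4 = 81.90 → 82.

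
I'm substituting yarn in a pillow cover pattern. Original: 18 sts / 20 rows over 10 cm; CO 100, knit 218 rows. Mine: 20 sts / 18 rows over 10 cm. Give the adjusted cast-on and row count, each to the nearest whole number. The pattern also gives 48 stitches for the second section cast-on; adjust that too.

Stitches: 100 × 20/18 = 111.11 → 111.
Rows: 218 × 18/20 = 196.20 → 196.
second section cast-on: 48 × 20/18 = 53.33 → 53.

Cast on 111 stitches; work 196 rows; second section cast-on 53 stitches.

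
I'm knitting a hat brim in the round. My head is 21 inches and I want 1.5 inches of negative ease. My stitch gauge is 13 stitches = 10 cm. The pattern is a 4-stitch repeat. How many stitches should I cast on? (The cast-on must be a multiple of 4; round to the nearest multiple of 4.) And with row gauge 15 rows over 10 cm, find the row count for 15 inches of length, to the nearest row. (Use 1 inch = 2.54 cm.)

Finished = 21 − 1.5 = 19.5 inches.
19.5 inches × 2.54 = 49.53 cm.
13/10 = 1.3 sts per cm; 49.53 × 1.3 = 64.39 sts.
Nearest multiple of 4 → 64.
15 inches = 38.10 cm; × 1.5 = 57.15 → 57 rows.

Cast on 64 stitches; work 57 rows.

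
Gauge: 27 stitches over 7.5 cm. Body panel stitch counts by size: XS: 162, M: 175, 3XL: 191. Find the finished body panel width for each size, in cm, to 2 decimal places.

XS 45.00 cm; M 48.61 cm; 3XL 53.06 cm.

27/7.5 = 3.6 sts per cm.
XS: 162 / 3.6 = 45.000 → 45.00 cm.
M: 175 / 3.6 = 48.611 → 48.61 cm.
3XL: 191 / 3.6 = 53.056 → 53.06 cm.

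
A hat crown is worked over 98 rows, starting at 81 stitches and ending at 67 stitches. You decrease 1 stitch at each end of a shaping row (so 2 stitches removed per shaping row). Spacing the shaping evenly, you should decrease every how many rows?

Decrease every 14th row.

Stitches to remove: |67 − 81| = 14.
Shaping rows needed: 14 / 2 = 7.
98 rows / 7 = every 14 rows.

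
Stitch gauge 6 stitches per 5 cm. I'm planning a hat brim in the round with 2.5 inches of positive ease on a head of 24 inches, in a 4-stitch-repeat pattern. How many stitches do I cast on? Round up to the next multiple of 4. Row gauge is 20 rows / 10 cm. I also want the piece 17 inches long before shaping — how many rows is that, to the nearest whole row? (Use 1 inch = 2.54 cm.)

Finished = 24 + 2.5 = 26.5 inches.
26.5 inches × 2.54 = 67.31 cm.
6/5 = 1.2 sts per cm; 67.31 × 1.2 = 80.77 sts.
Next multiple of 4 → 84.
17 inches = 43.18 cm; × 2 = 86.36 → 86 rows.

Cast on 84 stitches; work 86 rows.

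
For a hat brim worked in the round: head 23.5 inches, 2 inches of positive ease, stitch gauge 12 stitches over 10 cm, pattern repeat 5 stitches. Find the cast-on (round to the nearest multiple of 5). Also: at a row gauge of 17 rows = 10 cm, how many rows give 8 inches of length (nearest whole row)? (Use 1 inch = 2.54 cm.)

Cast on 80 stitches; work 35 rows.

Finished = 23.5 + 2 = 25.5 inches.
25.5 inches × 2.54 = 64.77 cm.
12/10 = 1.2 sts per cm; 64.77 × 1.2 = 77.72 sts.
Nearest multiple of 5 → 80.
8 inches = 20.32 cm; × 1.7 = 34.54 → 35 rows.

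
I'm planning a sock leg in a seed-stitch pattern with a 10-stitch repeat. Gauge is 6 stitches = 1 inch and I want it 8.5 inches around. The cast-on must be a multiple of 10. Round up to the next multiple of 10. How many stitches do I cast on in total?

CO 60 sts.

6 / 1 = 6 sts per inch.
8.5 × 6 = 51.00 sts.
Next multiple of 10: 60.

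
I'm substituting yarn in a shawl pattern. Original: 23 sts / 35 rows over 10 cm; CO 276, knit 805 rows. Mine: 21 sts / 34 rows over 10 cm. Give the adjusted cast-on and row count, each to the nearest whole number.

Cast on 252 stitches; work 782 rows.

Stitches: 276 × 21/23 = 252.00 → 252.
Rows: 805 × 34/35 = 782.00 → 782.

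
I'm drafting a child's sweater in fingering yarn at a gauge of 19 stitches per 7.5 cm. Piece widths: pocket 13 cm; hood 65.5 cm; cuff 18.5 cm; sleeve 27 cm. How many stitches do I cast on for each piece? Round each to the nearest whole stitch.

pocket 33; hood 166; cuff 47; sleeve 68.

Rate = 19/7.5 = 2.533 sts per cm.
pocket: 13 × 2.533 = 32.93 → 33.
hood: 65.5 × 2.533 = 165.93 → 166.
cuff: 18.5 × 2.533 = 46.87 → 47.
sleeve: 27 × 2.533 = 68.40 → 68.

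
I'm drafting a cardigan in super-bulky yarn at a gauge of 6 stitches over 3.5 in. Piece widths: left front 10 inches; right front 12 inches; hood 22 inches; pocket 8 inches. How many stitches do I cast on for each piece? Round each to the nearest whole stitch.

Rate = 6/3.5 = 1.714 sts per in.
left front: 10 × 1.714 = 17.14 → 17.
right front: 12 × 1.714 = 20.57 → 21.
hood: 22 × 1.714 = 37.71 → 38.
pocket: 8 × 1.714 = 13.71 → 14.

left front 17; right front 21; hood 38; pocket 14.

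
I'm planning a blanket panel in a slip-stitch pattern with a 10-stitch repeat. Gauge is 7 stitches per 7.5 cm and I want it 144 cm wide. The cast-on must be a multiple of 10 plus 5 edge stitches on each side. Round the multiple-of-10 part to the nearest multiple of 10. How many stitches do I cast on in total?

Cast on 130 stitches.

7 / 7.5 = 0.933 sts per cm.
144 × 0.933 = 134.40 sts.
Less 10 edge sts → 124.40 for the repeat.
Nearest multiple of 10: 120.
Add back 10 edge sts → 130.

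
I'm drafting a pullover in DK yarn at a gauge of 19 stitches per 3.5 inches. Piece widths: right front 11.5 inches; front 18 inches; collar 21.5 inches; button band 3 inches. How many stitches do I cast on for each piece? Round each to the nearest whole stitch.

Rate = 19/3.5 = 5.429 sts per in.
right front: 11.5 × 5.429 = 62.43 → 62.
front: 18 × 5.429 = 97.71 → 98.
collar: 21.5 × 5.429 = 116.71 → 117.
button band: 3 × 5.429 = 16.29 → 16.

right front 62; front 98; collar 117; button band 16.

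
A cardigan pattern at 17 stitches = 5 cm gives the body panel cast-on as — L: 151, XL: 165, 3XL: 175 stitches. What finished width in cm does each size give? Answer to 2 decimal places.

17/5 = 3.4 sts per cm.
L: 151 / 3.4 = 44.412 → 44.41 cm.
XL: 165 / 3.4 = 48.529 → 48.53 cm.
3XL: 175 / 3.4 = 51.471 → 51.47 cm.

L 44.41 cm; XL 48.53 cm; 3XL 51.47 cm.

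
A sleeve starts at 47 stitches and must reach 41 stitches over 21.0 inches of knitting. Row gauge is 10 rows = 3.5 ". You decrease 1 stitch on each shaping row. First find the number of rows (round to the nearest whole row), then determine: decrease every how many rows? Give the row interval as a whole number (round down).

Decrease every 10th row.

Rows = 21.0 × 2.857 = 60.0 → 60 rows.
Stitches to remove: 6 → 6 shaping rows (at 1 st each).
60 / 6 = 10.00 → every 10 rows.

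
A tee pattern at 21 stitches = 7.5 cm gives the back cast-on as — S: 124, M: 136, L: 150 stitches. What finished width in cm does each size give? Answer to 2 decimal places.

S 44.29 cm; M 48.57 cm; L 53.57 cm.

21/7.5 = 2.8 sts per cm.
S: 124 / 2.8 = 44.286 → 44.29 cm.
M: 136 / 2.8 = 48.571 → 48.57 cm.
L: 150 / 2.8 = 53.571 → 53.57 cm.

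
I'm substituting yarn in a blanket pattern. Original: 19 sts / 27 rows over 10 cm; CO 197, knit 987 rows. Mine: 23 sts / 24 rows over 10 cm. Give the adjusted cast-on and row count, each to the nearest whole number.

Cast on 238 stitches; work 877 rows.

Stitches: 197 × 23/19 = 238.47 → 238.
Rows: 987 × 24/27 = 877.33 → 877.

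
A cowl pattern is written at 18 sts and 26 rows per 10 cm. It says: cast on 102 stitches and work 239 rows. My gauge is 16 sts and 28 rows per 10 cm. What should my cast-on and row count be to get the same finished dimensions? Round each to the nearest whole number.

Stitches: 102 × 16/18 = 90.67 → 91.
Rows: 239 × 28/26 = 257.38 → 257.

Cast on 91 stitches; work 257 rows.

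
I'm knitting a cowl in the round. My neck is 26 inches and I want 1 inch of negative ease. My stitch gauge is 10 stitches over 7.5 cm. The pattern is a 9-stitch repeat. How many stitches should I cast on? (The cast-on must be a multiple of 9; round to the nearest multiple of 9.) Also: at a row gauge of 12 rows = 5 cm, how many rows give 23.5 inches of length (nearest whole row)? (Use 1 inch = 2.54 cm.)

Cast on 81 stitches; work 143 rows.

Finished = 26 − 1 = 25 inches.
25 inches × 2.54 = 63.50 cm.
10/7.5 = 1.333 sts per cm; 63.50 × 1.333 = 84.67 sts.
Nearest multiple of 9 → 81.
23.5 inches = 59.69 cm; × 2.4 = 143.26 → 143 rows.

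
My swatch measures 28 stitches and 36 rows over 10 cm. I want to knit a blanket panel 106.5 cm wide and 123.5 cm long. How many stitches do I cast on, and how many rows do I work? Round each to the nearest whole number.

Cast on 298 stitches and work 445 rows.

Stitch gauge = 28/10 = 2.8 sts/cm; 106.5 × 2.8 = 298.20 → 298 sts.
Row gauge = 36/10 = 3.6 rows/cm; 123.5 × 3.6 = 444.60 → 445 rows.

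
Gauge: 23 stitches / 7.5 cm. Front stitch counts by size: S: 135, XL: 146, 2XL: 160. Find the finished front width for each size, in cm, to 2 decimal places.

S 44.02 cm; XL 47.61 cm; 2XL 52.17 cm.

23/7.5 = 3.067 sts per cm.
S: 135 / 3.067 = 44.022 → 44.02 cm.
XL: 146 / 3.067 = 47.609 → 47.61 cm.
2XL: 160 / 3.067 = 52.174 → 52.17 cm.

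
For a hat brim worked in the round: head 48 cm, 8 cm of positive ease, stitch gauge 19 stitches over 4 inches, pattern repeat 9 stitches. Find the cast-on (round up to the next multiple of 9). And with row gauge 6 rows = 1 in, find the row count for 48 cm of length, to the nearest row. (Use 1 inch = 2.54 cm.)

Finished = 48 + 8 = 56 cm.
56 cm × 1/2.54 = 22.05 inches.
19/4 = 4.75 sts per in; 22.05 × 4.75 = 104.72 sts.
Next multiple of 9 → 108.
48 cm = 18.90 inches; × 6 = 113.39 → 113 rows.

Cast on 108 stitches; work 113 rows.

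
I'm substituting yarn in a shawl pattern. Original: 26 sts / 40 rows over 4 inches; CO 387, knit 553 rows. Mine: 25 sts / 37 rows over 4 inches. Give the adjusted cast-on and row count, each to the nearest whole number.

Cast on 372 stitches; work 512 rows.

Stitches: 387 × 25/26 = 372.12 → 372.
Rows: 553 × 37/40 = 511.52 → 512.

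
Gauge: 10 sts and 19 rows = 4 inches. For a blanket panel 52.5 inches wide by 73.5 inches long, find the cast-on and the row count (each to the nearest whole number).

Stitch gauge = 10/4 = 2.5 sts/in; 52.5 × 2.5 = 131.25 → 131 sts.
Row gauge = 19/4 = 4.75 rows/in; 73.5 × 4.75 = 349.12 → 349 rows.

Cast on 131 stitches and work 349 rows.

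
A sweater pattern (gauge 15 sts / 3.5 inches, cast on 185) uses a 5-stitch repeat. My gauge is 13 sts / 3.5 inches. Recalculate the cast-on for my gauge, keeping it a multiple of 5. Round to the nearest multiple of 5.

Cast on 160 stitches.

185 × 13 / 15 = 160.33.
Nearest multiple of 5: 160.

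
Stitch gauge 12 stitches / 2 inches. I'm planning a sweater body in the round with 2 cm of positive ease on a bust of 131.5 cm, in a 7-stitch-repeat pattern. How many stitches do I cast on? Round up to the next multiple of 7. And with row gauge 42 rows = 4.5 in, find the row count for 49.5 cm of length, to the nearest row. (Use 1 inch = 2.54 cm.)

Finished = 131.5 + 2 = 133.5 cm.
133.5 cm × 1/2.54 = 52.56 inches.
12/2 = 6 sts per in; 52.56 × 6 = 315.35 sts.
Next multiple of 7 → 322.
49.5 cm = 19.49 inches; × 9.333 = 181.89 → 182 rows.

Cast on 322 stitches; work 182 rows.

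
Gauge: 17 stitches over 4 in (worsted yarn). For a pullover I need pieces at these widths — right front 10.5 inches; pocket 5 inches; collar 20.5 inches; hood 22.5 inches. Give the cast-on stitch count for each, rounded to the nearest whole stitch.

Rate = 17/4 = 4.25 sts per in.
right front: 10.5 × 4.25 = 44.62 → 45.
pocket: 5 × 4.25 = 21.25 → 21.
collar: 20.5 × 4.25 = 87.12 → 87.
hood: 22.5 × 4.25 = 95.62 → 96.

right front 45; pocket 21; collar 87; hood 96.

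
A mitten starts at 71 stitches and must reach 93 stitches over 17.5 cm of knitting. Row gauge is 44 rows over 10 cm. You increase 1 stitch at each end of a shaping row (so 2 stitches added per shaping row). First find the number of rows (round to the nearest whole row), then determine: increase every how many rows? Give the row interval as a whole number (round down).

Rows = 17.5 × 4.4 = 77.0 → 77 rows.
Stitches to add: 22 → 11 shaping rows (at 2 st each).
77 / 11 = 7.00 → every 7 rows.

Increase every 7th row.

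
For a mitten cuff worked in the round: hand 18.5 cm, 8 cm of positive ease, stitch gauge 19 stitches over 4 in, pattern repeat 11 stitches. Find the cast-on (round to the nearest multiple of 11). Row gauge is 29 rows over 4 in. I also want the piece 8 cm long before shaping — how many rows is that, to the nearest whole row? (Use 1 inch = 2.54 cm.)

Finished = 18.5 + 8 = 26.5 cm.
26.5 cm × 1/2.54 = 10.43 inches.
19/4 = 4.75 sts per in; 10.43 × 4.75 = 49.56 sts.
Nearest multiple of 11 → 55.
8 cm = 3.15 inches; × 7.25 = 22.83 → 23 rows.

Cast on 55 stitches; work 23 rows.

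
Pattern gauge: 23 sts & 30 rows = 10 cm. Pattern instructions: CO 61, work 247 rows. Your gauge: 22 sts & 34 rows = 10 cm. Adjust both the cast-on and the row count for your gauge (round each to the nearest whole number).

Cast on 58 stitches; work 280 rows.

Stitches: 61 × 22/23 = 58.35 → 58.
Rows: 247 × 34/30 = 279.93 → 280.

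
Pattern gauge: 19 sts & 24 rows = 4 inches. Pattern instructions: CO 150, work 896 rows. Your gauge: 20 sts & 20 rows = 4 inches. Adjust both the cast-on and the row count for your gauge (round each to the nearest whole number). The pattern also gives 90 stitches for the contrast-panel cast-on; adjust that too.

Stitches: 150 × 20/19 = 157.89 → 158.
Rows: 896 × 20/24 = 746.67 → 747.
contrast-panel cast-on: 90 × 20/19 = 94.74 → 95.

Cast on 158 stitches; work 747 rows; contrast-panel cast-on 95 stitches.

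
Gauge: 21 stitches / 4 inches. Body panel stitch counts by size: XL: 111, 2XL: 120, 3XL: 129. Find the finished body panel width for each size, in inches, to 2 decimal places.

XL 21.14 inches; 2XL 22.86 inches; 3XL 24.57 inches.

21/4 = 5.25 sts per in.
XL: 111 / 5.25 = 21.143 → 21.14 in.
2XL: 120 / 5.25 = 22.857 → 22.86 in.
3XL: 129 / 5.25 = 24.571 → 24.57 in.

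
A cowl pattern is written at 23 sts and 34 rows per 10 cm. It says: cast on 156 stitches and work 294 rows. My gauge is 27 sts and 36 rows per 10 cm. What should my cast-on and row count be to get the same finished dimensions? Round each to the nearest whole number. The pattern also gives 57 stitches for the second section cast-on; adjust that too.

Stitches: 156 × 27/23 = 183.13 → 183.
Rows: 294 × 36/34 = 311.29 → 311.
second section cast-on: 57 × 27/23 = 66.91 → 67.

Cast on 183 stitches; work 311 rows; second section cast-on 67 stitches.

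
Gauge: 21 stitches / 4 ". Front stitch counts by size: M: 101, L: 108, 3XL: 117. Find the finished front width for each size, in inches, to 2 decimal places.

21/4 = 5.25 sts per in.
M: 101 / 5.25 = 19.238 → 19.24 in.
L: 108 / 5.25 = 20.571 → 20.57 in.
3XL: 117 / 5.25 = 22.286 → 22.29 in.

M 19.24 inches; L 20.57 inches; 3XL 22.29 inches.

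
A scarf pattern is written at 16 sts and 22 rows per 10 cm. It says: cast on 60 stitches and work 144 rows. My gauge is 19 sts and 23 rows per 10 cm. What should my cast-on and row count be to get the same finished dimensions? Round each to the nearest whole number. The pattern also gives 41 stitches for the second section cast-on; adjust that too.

Cast on 71 stitches; work 151 rows; second section cast-on 49 stitches.

Stitches: 60 × 19/16 = 71.25 → 71.
Rows: 144 × 23/22 = 150.55 → 151.
second section cast-on: 41 × 19/16 = 48.69 → 49.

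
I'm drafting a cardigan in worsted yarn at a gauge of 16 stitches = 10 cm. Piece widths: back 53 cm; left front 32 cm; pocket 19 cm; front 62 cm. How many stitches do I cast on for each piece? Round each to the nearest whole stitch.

Rate = 16/10 = 1.6 sts per cm.
back: 53 × 1.6 = 84.80 → 85.
left front: 32 × 1.6 = 51.20 → 51.
pocket: 19 × 1.6 = 30.40 → 30.
front: 62 × 1.6 = 99.20 → 99.

back 85; left front 51; pocket 30; front 99.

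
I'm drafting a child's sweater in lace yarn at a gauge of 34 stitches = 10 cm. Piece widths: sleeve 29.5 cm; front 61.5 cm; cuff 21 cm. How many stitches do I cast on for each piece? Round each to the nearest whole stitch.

Rate = 34/10 = 3.4 sts per cm.
sleeve: 29.5 × 3.4 = 100.30 → 100.
front: 61.5 × 3.4 = 209.10 → 209.
cuff: 21 × 3.4 = 71.40 → 71.

sleeve 100; front 209; cuff 71.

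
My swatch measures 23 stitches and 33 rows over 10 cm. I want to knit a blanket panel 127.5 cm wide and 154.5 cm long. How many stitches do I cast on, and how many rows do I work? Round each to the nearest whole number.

Stitch gauge = 23/10 = 2.3 sts/cm; 127.5 × 2.3 = 293.25 → 293 sts.
Row gauge = 33/10 = 3.3 rows/cm; 154.5 × 3.3 = 509.85 → 510 rows.

Cast on 293 stitches and work 510 rows.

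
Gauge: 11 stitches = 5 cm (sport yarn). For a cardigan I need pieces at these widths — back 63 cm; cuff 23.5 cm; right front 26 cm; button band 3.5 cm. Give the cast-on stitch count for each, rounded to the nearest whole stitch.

back 139; cuff 52; right front 57; button band 8.

Rate = 11/5 = 2.2 sts per cm.
back: 63 × 2.2 = 138.60 → 139.
cuff: 23.5 × 2.2 = 51.70 → 52.
right front: 26 × 2.2 = 57.20 → 57.
button band: 3.5 × 2.2 = 7.70 → 8.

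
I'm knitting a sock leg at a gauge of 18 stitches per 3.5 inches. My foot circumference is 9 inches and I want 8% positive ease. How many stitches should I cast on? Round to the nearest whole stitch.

CO 50 sts.

Finished = 9 × 1.08 = 9.72 in.
18 / 3.5 = 5.143 sts per inch.
9.72 × 5.143 = 49.99 sts.
→ 50 sts.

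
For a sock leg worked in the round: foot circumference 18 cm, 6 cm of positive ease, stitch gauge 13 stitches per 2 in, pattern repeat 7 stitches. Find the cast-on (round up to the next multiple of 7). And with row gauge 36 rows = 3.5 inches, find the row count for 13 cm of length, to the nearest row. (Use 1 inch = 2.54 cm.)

Finished = 18 + 6 = 24 cm.
24 cm × 1/2.54 = 9.45 inches.
13/2 = 6.5 sts per in; 9.45 × 6.5 = 61.42 sts.
Next multiple of 7 → 63.
13 cm = 5.12 inches; × 10.286 = 52.64 → 53 rows.

Cast on 63 stitches; work 53 rows.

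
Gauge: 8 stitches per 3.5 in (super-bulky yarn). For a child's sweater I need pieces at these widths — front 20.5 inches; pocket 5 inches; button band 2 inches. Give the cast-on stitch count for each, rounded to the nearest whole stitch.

Rate = 8/3.5 = 2.286 sts per in.
front: 20.5 × 2.286 = 46.86 → 47.
pocket: 5 × 2.286 = 11.43 → 11.
button band: 2 × 2.286 = 4.57 → 5.

front 47; pocket 11; button band 5.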